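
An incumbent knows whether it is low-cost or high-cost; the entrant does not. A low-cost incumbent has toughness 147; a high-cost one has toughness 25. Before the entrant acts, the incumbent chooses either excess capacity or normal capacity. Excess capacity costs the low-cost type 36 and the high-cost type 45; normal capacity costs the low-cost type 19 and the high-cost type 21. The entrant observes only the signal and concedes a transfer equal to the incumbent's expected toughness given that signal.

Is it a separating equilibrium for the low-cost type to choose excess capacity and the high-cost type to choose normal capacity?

If types separate, excess capacity earns payment 147 and normal capacity earns 25.
Low-cost: excess capacity gives 147 − 36 = 111; normal capacity gives 25 − 19 = 6. No deviation. ✓
High-cost: normal capacity gives 25 − 21 = 4; excess capacity gives 147 − 45 = 102. Would deviate. ✗

No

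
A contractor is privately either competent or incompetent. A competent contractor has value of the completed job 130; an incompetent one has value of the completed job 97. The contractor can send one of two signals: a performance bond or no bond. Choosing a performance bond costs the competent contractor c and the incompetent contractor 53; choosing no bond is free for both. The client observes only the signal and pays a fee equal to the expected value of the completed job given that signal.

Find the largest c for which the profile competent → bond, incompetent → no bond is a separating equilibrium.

Under separation: bond → competent (pays 130); no bond → incompetent (pays 97).
Incompetent: 97 − 0 = 97 ≥ 130 − 53 = 77. Holds regardless of c. ✓
Competent: 130 − c ≥ 97 − 0, so c ≤ 130 − 97 = 33.

33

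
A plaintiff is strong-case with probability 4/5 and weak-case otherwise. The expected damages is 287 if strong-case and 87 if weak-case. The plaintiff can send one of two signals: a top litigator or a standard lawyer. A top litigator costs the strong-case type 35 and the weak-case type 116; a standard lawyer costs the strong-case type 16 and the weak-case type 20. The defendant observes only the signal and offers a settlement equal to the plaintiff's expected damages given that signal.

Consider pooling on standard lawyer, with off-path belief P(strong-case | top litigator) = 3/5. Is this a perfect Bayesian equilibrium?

Yes

On the equilibrium path (standard lawyer) the defendant holds the prior 4/5 and pays 4/5·287 + 1/5·87 = 247. Off-path (top litigator) belief 3/5 gives 3/5·287 + 2/5·87 = 207.
Strong-case: standard lawyer gives 247 − 16 = 231; top litigator gives 207 − 35 = 172. Stays. ✓
Weak-case: standard lawyer gives 247 − 20 = 227; top litigator gives 207 − 116 = 91. Stays. ✓
Beliefs are Bayes-consistent on-path and both types best-respond.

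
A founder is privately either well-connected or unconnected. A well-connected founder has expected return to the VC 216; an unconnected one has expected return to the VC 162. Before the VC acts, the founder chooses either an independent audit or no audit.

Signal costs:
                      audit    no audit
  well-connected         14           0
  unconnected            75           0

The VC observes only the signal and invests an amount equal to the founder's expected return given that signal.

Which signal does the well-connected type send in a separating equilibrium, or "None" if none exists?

Try well-connected → audit, unconnected → no audit:
  If types separate, audit earns payment 216 and no audit earns 162.
  Well-connected: audit gives 216 − 14 = 202; no audit gives 162 − 0 = 162. No deviation. ✓
  Unconnected: no audit gives 162 − 0 = 162; audit gives 216 − 75 = 141. No deviation. ✓
Both hold — the well-connected type sends audit.

audit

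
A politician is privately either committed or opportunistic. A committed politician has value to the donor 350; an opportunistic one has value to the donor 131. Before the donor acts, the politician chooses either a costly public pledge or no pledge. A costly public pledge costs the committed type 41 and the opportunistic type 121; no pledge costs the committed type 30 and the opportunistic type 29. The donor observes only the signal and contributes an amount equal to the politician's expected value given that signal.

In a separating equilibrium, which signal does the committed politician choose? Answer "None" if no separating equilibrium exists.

Try committed → pledge, opportunistic → no pledge:
  If types separate, pledge earns payment 350 and no pledge earns 131.
  Committed: pledge gives 350 − 41 = 309; no pledge gives 131 − 30 = 101. No deviation. ✓
  Opportunistic: no pledge gives 131 − 29 = 102; pledge gives 350 − 121 = 229. Would deviate. ✗
Try committed → no pledge, opportunistic → pledge:
  If types separate, no pledge earns payment 350 and pledge earns 131.
  Committed: no pledge gives 350 − 30 = 320; pledge gives 131 − 41 = 90. No deviation. ✓
  Opportunistic: pledge gives 131 − 121 = 10; no pledge gives 350 − 29 = 321. Would deviate. ✗
Neither assignment is incentive-compatible.

None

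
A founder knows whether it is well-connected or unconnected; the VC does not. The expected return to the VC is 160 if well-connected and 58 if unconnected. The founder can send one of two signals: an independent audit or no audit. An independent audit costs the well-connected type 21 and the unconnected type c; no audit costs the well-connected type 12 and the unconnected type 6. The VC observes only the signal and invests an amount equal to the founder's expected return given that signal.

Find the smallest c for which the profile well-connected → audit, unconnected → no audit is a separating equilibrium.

108

Under separation: audit → well-connected (pays 160); no audit → unconnected (pays 58).
Well-connected: 160 − 21 = 139 ≥ 58 − 12 = 46. Holds regardless of c. ✓
Unconnected: 58 − 6 ≥ 160 − c, so c ≥ 160 − 52 = 108.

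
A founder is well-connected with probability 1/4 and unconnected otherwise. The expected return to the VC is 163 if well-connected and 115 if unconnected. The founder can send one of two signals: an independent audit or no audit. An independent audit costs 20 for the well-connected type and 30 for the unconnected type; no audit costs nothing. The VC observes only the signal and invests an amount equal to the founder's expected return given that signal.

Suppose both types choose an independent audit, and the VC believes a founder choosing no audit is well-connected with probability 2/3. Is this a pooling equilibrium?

No

On the equilibrium path (audit) the VC holds the prior 1/4 and pays 1/4·163 + 3/4·115 = 127. Off-path (no audit) belief 2/3 gives 2/3·163 + 1/3·115 = 147.
Well-connected: audit gives 127 − 20 = 107; no audit gives 147 − 0 = 147. Deviates. ✗
Unconnected: audit gives 127 − 30 = 97; no audit gives 147 − 0 = 147. Deviates. ✗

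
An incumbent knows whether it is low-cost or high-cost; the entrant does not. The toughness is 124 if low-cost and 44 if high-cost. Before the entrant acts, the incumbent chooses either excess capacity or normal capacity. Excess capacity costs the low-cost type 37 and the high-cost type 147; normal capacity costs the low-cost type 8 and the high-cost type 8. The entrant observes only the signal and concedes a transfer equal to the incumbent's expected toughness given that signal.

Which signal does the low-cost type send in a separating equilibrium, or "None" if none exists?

excess capacity

Try low-cost → excess capacity, high-cost → normal capacity:
  If types separate, excess capacity earns payment 124 and normal capacity earns 44.
  Low-cost: excess capacity gives 124 − 37 = 87; normal capacity gives 44 − 8 = 36. No deviation. ✓
  High-cost: normal capacity gives 44 − 8 = 36; excess capacity gives 124 − 147 = -23. No deviation. ✓
Both hold — the low-cost type sends excess capacity.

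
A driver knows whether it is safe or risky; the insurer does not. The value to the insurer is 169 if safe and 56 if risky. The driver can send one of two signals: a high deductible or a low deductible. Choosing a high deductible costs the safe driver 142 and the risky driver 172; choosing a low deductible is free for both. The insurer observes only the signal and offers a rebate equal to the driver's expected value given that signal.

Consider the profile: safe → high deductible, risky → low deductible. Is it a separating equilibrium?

Under separation the insurer infers type exactly: high deductible → safe (pays 169), low deductible → risky (pays 56).
Safe: high deductible gives 169 − 142 = 27; low deductible gives 56 − 0 = 56. Would deviate. ✗
Risky: low deductible gives 56 − 0 = 56; high deductible gives 169 − 172 = -3. No deviation. ✓

No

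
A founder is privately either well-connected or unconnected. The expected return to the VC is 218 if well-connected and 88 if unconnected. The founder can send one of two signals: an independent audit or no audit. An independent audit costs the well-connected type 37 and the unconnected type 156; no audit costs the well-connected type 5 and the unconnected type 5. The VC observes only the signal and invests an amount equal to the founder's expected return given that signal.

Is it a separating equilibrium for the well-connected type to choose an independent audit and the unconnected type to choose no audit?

Under separation the VC infers type exactly: audit → well-connected (pays 218), no audit → unconnected (pays 88).
Well-connected: audit gives 218 − 37 = 181; no audit gives 88 − 5 = 83. No deviation. ✓
Unconnected: no audit gives 88 − 5 = 83; audit gives 218 − 156 = 62. No deviation. ✓
Both incentive constraints hold.

Yes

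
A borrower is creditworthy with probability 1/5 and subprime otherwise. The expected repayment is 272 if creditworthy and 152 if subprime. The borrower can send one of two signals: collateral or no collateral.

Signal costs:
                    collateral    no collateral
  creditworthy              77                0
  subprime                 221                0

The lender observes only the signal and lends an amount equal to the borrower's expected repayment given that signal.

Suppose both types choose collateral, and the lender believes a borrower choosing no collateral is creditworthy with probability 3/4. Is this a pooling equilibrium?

No

At the pooled signal (collateral) the lender holds the prior 1/5 and pays 1/5·272 + 4/5·152 = 176. Off-path (no collateral) belief 3/4 gives 3/4·272 + 1/4·152 = 242.
Creditworthy: collateral gives 176 − 77 = 99; no collateral gives 242 − 0 = 242. Deviates. ✗
Subprime: collateral gives 176 − 221 = -45; no collateral gives 242 − 0 = 242. Deviates. ✗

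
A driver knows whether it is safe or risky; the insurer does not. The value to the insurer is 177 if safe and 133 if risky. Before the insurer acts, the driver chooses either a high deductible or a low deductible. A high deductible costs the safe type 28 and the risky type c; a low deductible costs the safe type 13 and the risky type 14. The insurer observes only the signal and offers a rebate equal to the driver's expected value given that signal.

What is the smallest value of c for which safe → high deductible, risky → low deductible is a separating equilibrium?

58

Under separation: high deductible → safe (pays 177); low deductible → risky (pays 133).
Safe: 177 − 28 = 149 ≥ 133 − 13 = 120. Holds regardless of c. ✓
Risky: 133 − 14 ≥ 177 − c, so c ≥ 177 − 119 = 58.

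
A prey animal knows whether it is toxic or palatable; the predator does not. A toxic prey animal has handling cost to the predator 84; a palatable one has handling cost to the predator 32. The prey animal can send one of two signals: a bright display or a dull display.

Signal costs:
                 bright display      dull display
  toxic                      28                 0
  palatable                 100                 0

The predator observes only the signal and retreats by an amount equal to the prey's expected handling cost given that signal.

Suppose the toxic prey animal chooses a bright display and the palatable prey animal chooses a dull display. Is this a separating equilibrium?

Yes

Under separation the predator infers type exactly: bright display → toxic (pays 84), dull display → palatable (pays 32).
Toxic: bright display gives 84 − 28 = 56; dull display gives 32 − 0 = 32. No deviation. ✓
Palatable: dull display gives 32 − 0 = 32; bright display gives 84 − 100 = -16. No deviation. ✓
Both incentive constraints hold.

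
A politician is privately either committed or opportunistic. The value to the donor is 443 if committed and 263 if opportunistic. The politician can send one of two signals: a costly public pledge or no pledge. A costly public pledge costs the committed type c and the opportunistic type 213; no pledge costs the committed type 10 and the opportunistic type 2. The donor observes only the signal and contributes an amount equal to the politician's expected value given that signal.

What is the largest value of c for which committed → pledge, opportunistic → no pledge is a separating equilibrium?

190

Under separation: pledge → committed (pays 443); no pledge → opportunistic (pays 263).
Opportunistic: 263 − 2 = 261 ≥ 443 − 213 = 230. Holds regardless of c. ✓
Committed: 443 − c ≥ 263 − 10, so c ≤ 443 − 253 = 190.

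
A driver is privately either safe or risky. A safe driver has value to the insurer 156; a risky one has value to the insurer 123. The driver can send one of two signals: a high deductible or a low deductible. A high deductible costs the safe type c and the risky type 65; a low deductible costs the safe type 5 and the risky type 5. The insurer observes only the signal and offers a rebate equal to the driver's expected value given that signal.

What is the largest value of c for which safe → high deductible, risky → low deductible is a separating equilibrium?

38

Under separation: high deductible → safe (pays 156); low deductible → risky (pays 123).
Risky: 123 − 5 = 118 ≥ 156 − 65 = 91. Holds regardless of c. ✓
Safe: 156 − c ≥ 123 − 5, so c ≤ 156 − 118 = 38.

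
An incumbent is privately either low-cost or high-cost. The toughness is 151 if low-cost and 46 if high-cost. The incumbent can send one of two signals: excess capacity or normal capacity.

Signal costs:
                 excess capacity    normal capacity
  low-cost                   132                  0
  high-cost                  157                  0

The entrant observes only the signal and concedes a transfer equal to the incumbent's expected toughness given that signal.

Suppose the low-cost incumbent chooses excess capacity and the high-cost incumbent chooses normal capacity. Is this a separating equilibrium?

No

Under separation the entrant infers type exactly: excess capacity → low-cost (pays 151), normal capacity → high-cost (pays 46).
Low-cost: excess capacity gives 151 − 132 = 19; normal capacity gives 46 − 0 = 46. Would deviate. ✗
High-cost: normal capacity gives 46 − 0 = 46; excess capacity gives 151 − 157 = -6. No deviation. ✓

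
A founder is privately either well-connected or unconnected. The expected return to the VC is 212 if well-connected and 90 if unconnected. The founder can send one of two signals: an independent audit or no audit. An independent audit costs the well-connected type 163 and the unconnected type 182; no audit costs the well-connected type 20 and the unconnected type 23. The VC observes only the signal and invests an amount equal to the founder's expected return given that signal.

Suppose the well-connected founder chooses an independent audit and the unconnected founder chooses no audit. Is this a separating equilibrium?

No

Under separation the VC infers type exactly: audit → well-connected (pays 212), no audit → unconnected (pays 90).
Well-connected: audit gives 212 − 163 = 49; no audit gives 90 − 20 = 70. Would deviate. ✗
Unconnected: no audit gives 90 − 23 = 67; audit gives 212 − 182 = 30. No deviation. ✓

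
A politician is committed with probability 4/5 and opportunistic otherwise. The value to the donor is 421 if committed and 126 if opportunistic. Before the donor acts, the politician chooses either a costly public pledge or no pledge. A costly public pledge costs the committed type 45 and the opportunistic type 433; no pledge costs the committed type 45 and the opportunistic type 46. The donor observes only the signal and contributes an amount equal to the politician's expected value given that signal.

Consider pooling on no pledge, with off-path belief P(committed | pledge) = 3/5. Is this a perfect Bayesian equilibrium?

Yes

At the pooled signal (no pledge) the donor holds the prior 4/5 and pays 4/5·421 + 1/5·126 = 362. Off-path (pledge) belief 3/5 gives 3/5·421 + 2/5·126 = 303.
Committed: no pledge gives 362 − 45 = 317; pledge gives 303 − 45 = 258. Stays. ✓
Opportunistic: no pledge gives 362 − 46 = 316; pledge gives 303 − 433 = -130. Stays. ✓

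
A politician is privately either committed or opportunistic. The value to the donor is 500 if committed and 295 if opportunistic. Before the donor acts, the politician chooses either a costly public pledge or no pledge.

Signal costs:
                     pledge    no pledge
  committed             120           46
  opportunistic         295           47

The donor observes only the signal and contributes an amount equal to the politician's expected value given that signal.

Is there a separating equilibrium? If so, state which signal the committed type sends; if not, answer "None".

pledge

Try committed → pledge, opportunistic → no pledge:
  If types separate, pledge earns payment 500 and no pledge earns 295.
  Committed: pledge gives 500 − 120 = 380; no pledge gives 295 − 46 = 249. No deviation. ✓
  Opportunistic: no pledge gives 295 − 47 = 248; pledge gives 500 − 295 = 205. No deviation. ✓
Both hold — the committed type sends pledge.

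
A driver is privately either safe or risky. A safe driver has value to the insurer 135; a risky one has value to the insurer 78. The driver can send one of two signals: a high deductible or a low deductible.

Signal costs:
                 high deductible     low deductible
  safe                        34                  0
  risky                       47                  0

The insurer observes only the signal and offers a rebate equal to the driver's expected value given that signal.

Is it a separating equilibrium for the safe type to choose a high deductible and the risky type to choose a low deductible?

If types separate, high deductible earns payment 135 and low deductible earns 78.
Safe: high deductible gives 135 − 34 = 101; low deductible gives 78 − 0 = 78. No deviation. ✓
Risky: low deductible gives 78 − 0 = 78; high deductible gives 135 − 47 = 88. Would deviate. ✗

No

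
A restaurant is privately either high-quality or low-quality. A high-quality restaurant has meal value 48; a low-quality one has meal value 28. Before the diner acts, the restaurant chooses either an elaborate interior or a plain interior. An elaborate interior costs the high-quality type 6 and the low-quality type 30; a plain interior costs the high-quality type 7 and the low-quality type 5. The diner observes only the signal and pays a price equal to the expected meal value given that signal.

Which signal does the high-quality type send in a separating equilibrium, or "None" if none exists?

elaborate interior

Try high-quality → elaborate interior, low-quality → plain interior:
  Under separation the diner infers type exactly: elaborate interior → high-quality (pays 48), plain interior → low-quality (pays 28).
  High-quality: elaborate interior gives 48 − 6 = 42; plain interior gives 28 − 7 = 21. No deviation. ✓
  Low-quality: plain interior gives 28 − 5 = 23; elaborate interior gives 48 − 30 = 18. No deviation. ✓
Both hold — the high-quality type sends elaborate interior.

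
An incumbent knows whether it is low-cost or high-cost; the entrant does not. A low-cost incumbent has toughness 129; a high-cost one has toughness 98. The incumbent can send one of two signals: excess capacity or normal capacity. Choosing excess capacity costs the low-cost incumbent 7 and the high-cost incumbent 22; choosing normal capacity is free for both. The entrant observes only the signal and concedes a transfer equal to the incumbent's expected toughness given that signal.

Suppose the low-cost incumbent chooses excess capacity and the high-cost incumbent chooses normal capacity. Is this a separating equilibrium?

If types separate, excess capacity earns payment 129 and normal capacity earns 98.
Low-cost: excess capacity gives 129 − 7 = 122; normal capacity gives 98 − 0 = 98. No deviation. ✓
High-cost: normal capacity gives 98 − 0 = 98; excess capacity gives 129 − 22 = 107. Would deviate. ✗

No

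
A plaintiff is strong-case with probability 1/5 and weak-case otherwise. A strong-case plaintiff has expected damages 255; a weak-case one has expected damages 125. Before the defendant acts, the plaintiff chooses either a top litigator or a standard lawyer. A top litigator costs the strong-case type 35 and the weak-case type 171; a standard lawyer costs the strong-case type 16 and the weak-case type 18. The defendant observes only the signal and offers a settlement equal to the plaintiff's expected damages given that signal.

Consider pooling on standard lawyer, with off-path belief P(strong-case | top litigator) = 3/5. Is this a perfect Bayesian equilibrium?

No

On the equilibrium path (standard lawyer) the defendant holds the prior 1/5 and pays 1/5·255 + 4/5·125 = 151. Off-path (top litigator) belief 3/5 gives 3/5·255 + 2/5·125 = 203.
Strong-case: standard lawyer gives 151 − 16 = 135; top litigator gives 203 − 35 = 168. Deviates. ✗
Weak-case: standard lawyer gives 151 − 18 = 133; top litigator gives 203 − 171 = 32. Stays. ✓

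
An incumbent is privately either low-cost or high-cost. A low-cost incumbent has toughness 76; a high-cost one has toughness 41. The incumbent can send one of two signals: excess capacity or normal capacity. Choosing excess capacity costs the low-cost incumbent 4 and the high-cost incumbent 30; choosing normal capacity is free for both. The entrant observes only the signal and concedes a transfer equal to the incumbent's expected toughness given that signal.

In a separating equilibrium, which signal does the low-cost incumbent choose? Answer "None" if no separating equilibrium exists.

Try low-cost → excess capacity, high-cost → normal capacity:
  If types separate, excess capacity earns payment 76 and normal capacity earns 41.
  Low-cost: excess capacity gives 76 − 4 = 72; normal capacity gives 41 − 0 = 41. No deviation. ✓
  High-cost: normal capacity gives 41 − 0 = 41; excess capacity gives 76 − 30 = 46. Would deviate. ✗
Try low-cost → normal capacity, high-cost → excess capacity:
  If types separate, normal capacity earns payment 76 and excess capacity earns 41.
  Low-cost: normal capacity gives 76 − 0 = 76; excess capacity gives 41 − 4 = 37. No deviation. ✓
  High-cost: excess capacity gives 41 − 30 = 11; normal capacity gives 76 − 0 = 76. Would deviate. ✗
Neither assignment is incentive-compatible.

None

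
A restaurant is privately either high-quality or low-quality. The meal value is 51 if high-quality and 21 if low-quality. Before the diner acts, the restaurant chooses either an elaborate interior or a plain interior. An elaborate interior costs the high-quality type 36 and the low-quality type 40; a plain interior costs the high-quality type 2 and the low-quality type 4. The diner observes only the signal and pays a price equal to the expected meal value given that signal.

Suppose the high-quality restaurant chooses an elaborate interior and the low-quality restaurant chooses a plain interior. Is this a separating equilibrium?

No

Under separation the diner infers type exactly: elaborate interior → high-quality (pays 51), plain interior → low-quality (pays 21).
High-quality: elaborate interior gives 51 − 36 = 15; plain interior gives 21 − 2 = 19. Would deviate. ✗
Low-quality: plain interior gives 21 − 4 = 17; elaborate interior gives 51 − 40 = 11. No deviation. ✓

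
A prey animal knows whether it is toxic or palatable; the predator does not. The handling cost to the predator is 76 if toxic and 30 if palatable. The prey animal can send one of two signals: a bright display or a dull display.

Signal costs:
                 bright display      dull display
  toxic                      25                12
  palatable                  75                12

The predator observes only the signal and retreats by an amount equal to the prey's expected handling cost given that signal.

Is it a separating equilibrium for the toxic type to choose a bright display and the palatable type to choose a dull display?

Yes

Under separation the predator infers type exactly: bright display → toxic (pays 76), dull display → palatable (pays 30).
Toxic: bright display gives 76 − 25 = 51; dull display gives 30 − 12 = 18. No deviation. ✓
Palatable: dull display gives 30 − 12 = 18; bright display gives 76 − 75 = 1. No deviation. ✓
Neither type gains from mimicking the other.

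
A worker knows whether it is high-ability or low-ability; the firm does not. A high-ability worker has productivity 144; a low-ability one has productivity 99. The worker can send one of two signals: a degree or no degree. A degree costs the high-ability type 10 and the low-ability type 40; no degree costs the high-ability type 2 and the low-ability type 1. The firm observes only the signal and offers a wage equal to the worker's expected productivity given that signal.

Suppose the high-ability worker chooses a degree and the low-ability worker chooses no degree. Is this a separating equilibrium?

No

Under separation the firm infers type exactly: degree → high-ability (pays 144), no degree → low-ability (pays 99).
High-ability: degree gives 144 − 10 = 134; no degree gives 99 − 2 = 97. No deviation. ✓
Low-ability: no degree gives 99 − 1 = 98; degree gives 144 − 40 = 104. Would deviate. ✗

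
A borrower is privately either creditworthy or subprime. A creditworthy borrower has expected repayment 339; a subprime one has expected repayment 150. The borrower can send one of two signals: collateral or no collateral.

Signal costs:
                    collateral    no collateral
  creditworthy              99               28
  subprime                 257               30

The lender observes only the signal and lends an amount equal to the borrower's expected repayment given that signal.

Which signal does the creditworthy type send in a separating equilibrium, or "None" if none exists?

collateral

Try creditworthy → collateral, subprime → no collateral:
  Under separation the lender infers type exactly: collateral → creditworthy (pays 339), no collateral → subprime (pays 150).
  Creditworthy: collateral gives 339 − 99 = 240; no collateral gives 150 − 28 = 122. No deviation. ✓
  Subprime: no collateral gives 150 − 30 = 120; collateral gives 339 − 257 = 82. No deviation. ✓
Both hold — the creditworthy type sends collateral.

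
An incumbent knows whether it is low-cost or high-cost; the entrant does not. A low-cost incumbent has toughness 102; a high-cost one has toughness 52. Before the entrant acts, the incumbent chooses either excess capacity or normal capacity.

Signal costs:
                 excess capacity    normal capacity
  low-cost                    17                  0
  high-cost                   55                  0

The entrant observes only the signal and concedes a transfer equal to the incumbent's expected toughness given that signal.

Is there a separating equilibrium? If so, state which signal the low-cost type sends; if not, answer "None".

Try low-cost → excess capacity, high-cost → normal capacity:
  If types separate, excess capacity earns payment 102 and normal capacity earns 52.
  Low-cost: excess capacity gives 102 − 17 = 85; normal capacity gives 52 − 0 = 52. No deviation. ✓
  High-cost: normal capacity gives 52 − 0 = 52; excess capacity gives 102 − 55 = 47. No deviation. ✓
Both hold — the low-cost type sends excess capacity.

excess capacity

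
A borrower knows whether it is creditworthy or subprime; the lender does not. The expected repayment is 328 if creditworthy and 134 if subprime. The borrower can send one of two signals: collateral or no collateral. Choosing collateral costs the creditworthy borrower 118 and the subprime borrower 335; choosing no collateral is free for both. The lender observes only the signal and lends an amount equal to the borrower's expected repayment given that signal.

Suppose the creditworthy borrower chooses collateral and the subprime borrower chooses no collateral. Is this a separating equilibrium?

Yes

Under separation the lender infers type exactly: collateral → creditworthy (pays 328), no collateral → subprime (pays 134).
Creditworthy: collateral gives 328 − 118 = 210; no collateral gives 134 − 0 = 134. No deviation. ✓
Subprime: no collateral gives 134 − 0 = 134; collateral gives 328 − 335 = -7. No deviation. ✓
Neither type gains from mimicking the other.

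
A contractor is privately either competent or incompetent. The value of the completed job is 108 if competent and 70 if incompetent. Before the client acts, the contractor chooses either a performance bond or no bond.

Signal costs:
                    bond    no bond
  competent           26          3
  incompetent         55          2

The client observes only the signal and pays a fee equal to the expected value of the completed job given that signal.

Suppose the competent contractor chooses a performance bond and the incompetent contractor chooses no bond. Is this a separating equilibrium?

If types separate, bond earns payment 108 and no bond earns 70.
Competent: bond gives 108 − 26 = 82; no bond gives 70 − 3 = 67. No deviation. ✓
Incompetent: no bond gives 70 − 2 = 68; bond gives 108 − 55 = 53. No deviation. ✓
Both incentive constraints hold.

Yes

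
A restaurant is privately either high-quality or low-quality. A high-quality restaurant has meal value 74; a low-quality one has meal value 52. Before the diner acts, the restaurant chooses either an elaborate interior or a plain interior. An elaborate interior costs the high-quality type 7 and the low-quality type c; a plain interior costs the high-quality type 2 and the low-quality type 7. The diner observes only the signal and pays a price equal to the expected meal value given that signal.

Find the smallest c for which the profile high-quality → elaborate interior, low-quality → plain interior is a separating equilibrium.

Under separation: elaborate interior → high-quality (pays 74); plain interior → low-quality (pays 52).
High-quality: 74 − 7 = 67 ≥ 52 − 2 = 50. Holds regardless of c. ✓
Low-quality: 52 − 7 ≥ 74 − c, so c ≥ 74 − 45 = 29.

29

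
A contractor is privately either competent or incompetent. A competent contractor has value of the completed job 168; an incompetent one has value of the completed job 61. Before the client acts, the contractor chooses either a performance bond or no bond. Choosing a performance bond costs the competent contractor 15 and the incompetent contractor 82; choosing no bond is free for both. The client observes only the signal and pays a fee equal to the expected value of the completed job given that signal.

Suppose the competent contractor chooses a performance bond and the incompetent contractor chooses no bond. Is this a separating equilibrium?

Under separation the client infers type exactly: bond → competent (pays 168), no bond → incompetent (pays 61).
Competent: bond gives 168 − 15 = 153; no bond gives 61 − 0 = 61. No deviation. ✓
Incompetent: no bond gives 61 − 0 = 61; bond gives 168 − 82 = 86. Would deviate. ✗

No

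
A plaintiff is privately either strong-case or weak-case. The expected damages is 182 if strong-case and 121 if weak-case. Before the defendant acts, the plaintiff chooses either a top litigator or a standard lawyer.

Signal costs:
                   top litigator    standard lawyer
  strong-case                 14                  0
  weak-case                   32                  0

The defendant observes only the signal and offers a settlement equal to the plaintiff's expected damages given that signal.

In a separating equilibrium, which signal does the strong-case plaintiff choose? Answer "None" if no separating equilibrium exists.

None

Try strong-case → top litigator, weak-case → standard lawyer:
  Under separation the defendant infers type exactly: top litigator → strong-case (pays 182), standard lawyer → weak-case (pays 121).
  Strong-case: top litigator gives 182 − 14 = 168; standard lawyer gives 121 − 0 = 121. No deviation. ✓
  Weak-case: standard lawyer gives 121 − 0 = 121; top litigator gives 182 − 32 = 150. Would deviate. ✗
Try strong-case → standard lawyer, weak-case → top litigator:
  Under separation the defendant infers type exactly: standard lawyer → strong-case (pays 182), top litigator → weak-case (pays 121).
  Strong-case: standard lawyer gives 182 − 0 = 182; top litigator gives 121 − 14 = 107. No deviation. ✓
  Weak-case: top litigator gives 121 − 32 = 89; standard lawyer gives 182 − 0 = 182. Would deviate. ✗
Neither assignment is incentive-compatible.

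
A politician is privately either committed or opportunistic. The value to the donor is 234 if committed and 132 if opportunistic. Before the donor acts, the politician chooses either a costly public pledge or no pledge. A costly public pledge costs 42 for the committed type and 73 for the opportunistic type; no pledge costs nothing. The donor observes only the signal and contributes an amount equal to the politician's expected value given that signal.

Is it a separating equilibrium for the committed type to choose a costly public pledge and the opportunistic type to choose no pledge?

Under separation the donor infers type exactly: pledge → committed (pays 234), no pledge → opportunistic (pays 132).
Committed: pledge gives 234 − 42 = 192; no pledge gives 132 − 0 = 132. No deviation. ✓
Opportunistic: no pledge gives 132 − 0 = 132; pledge gives 234 − 73 = 161. Would deviate. ✗

No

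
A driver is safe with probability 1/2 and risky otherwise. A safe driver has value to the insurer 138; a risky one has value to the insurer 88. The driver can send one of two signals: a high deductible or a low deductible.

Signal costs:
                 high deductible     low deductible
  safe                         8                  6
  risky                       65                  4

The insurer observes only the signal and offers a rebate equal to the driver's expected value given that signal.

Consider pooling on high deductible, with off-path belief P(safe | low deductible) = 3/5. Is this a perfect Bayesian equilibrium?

No

On the equilibrium path (high deductible) the insurer holds the prior 1/2 and pays 1/2·138 + 1/2·88 = 113. Off-path (low deductible) belief 3/5 gives 3/5·138 + 2/5·88 = 118.
Safe: high deductible gives 113 − 8 = 105; low deductible gives 118 − 6 = 112. Deviates. ✗
Risky: high deductible gives 113 − 65 = 48; low deductible gives 118 − 4 = 114. Deviates. ✗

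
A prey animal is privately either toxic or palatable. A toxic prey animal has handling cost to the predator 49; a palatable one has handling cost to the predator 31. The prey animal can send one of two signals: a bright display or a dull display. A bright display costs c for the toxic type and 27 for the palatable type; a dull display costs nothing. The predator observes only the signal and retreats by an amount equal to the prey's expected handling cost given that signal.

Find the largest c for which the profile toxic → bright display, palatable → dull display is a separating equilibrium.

18

Under separation: bright display → toxic (pays 49); dull display → palatable (pays 31).
Palatable: 31 − 0 = 31 ≥ 49 − 27 = 22. Holds regardless of c. ✓
Toxic: 49 − c ≥ 31 − 0, so c ≤ 49 − 31 = 18.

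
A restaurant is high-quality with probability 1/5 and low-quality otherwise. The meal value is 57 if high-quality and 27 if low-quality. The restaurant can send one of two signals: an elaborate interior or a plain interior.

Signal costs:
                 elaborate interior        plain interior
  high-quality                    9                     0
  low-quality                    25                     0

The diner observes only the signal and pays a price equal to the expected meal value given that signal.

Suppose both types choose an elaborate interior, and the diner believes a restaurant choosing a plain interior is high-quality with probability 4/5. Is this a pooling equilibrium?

At the pooled signal (elaborate interior) the diner holds the prior 1/5 and pays 1/5·57 + 4/5·27 = 33. Off-path (plain interior) belief 4/5 gives 4/5·57 + 1/5·27 = 51.
High-quality: elaborate interior gives 33 − 9 = 24; plain interior gives 51 − 0 = 51. Deviates. ✗
Low-quality: elaborate interior gives 33 − 25 = 8; plain interior gives 51 − 0 = 51. Deviates. ✗

No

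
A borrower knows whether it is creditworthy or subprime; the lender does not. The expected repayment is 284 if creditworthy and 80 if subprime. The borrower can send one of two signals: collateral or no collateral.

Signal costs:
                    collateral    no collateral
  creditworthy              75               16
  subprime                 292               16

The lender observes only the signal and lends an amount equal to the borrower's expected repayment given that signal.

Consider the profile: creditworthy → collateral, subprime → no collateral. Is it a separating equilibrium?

If types separate, collateral earns payment 284 and no collateral earns 80.
Creditworthy: collateral gives 284 − 75 = 209; no collateral gives 80 − 16 = 64. No deviation. ✓
Subprime: no collateral gives 80 − 16 = 64; collateral gives 284 − 292 = -8. No deviation. ✓
Neither type gains from mimicking the other.

Yes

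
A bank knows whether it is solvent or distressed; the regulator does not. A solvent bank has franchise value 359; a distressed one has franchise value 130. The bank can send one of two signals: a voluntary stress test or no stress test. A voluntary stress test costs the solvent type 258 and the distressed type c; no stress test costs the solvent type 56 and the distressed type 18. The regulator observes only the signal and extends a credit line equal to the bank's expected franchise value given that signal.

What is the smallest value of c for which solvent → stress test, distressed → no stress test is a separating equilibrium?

247

Under separation: stress test → solvent (pays 359); no stress test → distressed (pays 130).
Solvent: 359 − 258 = 101 ≥ 130 − 56 = 74. Holds regardless of c. ✓
Distressed: 130 − 18 ≥ 359 − c, so c ≥ 359 − 112 = 247.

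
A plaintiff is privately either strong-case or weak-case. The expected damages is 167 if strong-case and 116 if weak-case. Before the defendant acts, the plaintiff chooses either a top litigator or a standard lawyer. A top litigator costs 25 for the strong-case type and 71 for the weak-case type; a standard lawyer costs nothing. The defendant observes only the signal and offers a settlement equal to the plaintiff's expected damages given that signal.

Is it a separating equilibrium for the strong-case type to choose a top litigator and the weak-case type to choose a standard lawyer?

Yes

If types separate, top litigator earns payment 167 and standard lawyer earns 116.
Strong-case: top litigator gives 167 − 25 = 142; standard lawyer gives 116 − 0 = 116. No deviation. ✓
Weak-case: standard lawyer gives 116 − 0 = 116; top litigator gives 167 − 71 = 96. No deviation. ✓
Both incentive constraints hold.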